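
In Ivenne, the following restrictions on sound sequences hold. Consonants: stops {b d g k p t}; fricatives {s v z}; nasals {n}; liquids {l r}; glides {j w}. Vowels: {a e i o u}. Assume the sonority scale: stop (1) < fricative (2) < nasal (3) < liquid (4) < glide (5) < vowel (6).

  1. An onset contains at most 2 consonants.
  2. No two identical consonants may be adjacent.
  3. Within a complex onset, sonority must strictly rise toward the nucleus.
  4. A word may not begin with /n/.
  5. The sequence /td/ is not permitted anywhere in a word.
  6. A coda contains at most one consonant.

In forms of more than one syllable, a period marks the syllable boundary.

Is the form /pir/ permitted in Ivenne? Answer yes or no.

yes

/pir/ — σ1 onset /p/, coda /r/ ok → permitted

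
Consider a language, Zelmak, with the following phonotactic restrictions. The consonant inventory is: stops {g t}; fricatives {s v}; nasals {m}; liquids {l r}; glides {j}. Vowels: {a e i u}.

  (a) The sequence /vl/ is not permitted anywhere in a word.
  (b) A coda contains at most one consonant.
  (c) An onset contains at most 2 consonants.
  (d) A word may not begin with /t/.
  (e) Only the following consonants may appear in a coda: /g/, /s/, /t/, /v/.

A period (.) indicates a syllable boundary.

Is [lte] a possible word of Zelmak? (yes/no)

[lte] — σ1 onset /lt/ (2C), coda /∅/ ok → phonotactically legal

yes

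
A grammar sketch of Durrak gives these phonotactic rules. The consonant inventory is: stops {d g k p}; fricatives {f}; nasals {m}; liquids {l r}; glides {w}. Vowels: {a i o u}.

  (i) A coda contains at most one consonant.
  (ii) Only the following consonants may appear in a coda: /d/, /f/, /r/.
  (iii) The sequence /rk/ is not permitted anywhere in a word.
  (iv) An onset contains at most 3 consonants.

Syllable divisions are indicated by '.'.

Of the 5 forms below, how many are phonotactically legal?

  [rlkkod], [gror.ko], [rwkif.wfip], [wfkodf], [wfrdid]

[rlkkod] — violates constraint (iv): syllable 1 onset /rlkk/ has 4 consonants (> 3) → phonotactically illegal
[gror.ko] — violates constraint (iii): contains banned sequence /rk/ → phonotactically illegal
[rwkif.wfip] — violates constraint (ii): syllable 2 coda contains /p/, which is not a licensed coda consonant → phonotactically illegal
[wfkodf] — violates constraint (i): syllable 1 coda /df/ has 2 consonants (> 1) → phonotactically illegal
[wfrdid] — violates constraint (iv): syllable 1 onset /wfrd/ has 4 consonants (> 3) → phonotactically illegal
No form is phonotactically legal → 0.

0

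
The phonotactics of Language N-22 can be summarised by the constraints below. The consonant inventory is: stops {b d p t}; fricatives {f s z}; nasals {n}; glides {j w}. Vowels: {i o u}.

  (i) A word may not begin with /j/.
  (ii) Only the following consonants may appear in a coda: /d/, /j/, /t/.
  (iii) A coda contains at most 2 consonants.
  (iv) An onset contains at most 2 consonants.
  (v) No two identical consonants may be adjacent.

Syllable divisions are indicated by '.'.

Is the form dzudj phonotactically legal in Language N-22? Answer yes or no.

dzudj — σ1 onset /dz/ (2C), coda /dj/ (2C) ok → phonotactically legal

yes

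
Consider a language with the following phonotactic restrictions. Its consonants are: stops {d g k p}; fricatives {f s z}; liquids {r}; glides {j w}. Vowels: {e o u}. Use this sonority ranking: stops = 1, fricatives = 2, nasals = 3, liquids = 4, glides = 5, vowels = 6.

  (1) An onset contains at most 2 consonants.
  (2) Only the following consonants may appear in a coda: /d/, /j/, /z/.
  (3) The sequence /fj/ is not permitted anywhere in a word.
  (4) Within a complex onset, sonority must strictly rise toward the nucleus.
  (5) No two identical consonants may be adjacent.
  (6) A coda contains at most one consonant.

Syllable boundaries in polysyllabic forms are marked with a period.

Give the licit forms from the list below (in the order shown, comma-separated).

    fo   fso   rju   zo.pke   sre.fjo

fo — σ1 onset /f/, coda /∅/ ok → licit
fso — violates constraint 4: syllable 1 onset /fs/: /f/ (fricative, 2) → /s/ (fricative, 2) does not rise → illicit
rju — σ1 onset /rj/ (4→5 rises), coda /∅/ ok → licit
zo.pke — violates constraint 4: syllable 2 onset /pk/: /p/ (stop, 1) → /k/ (stop, 1) does not rise → illicit
sre.fjo — violates constraint 3: contains banned sequence /fj/ → illicit

fo, rju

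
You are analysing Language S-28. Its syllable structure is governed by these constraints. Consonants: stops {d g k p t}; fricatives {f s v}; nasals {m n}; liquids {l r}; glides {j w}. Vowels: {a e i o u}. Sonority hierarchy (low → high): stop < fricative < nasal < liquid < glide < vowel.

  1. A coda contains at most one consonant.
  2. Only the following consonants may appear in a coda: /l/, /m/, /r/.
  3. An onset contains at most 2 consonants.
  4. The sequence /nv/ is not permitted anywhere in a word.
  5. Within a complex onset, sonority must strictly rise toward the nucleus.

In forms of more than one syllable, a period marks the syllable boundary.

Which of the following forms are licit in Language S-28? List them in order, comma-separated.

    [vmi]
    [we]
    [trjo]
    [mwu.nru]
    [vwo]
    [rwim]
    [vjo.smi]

[vmi] — σ1 onset /vm/ (2→3 rises), coda /∅/ ok → licit
[we] — σ1 onset /w/, coda /∅/ ok → licit
[trjo] — violates constraint 3: syllable 1 onset /trj/ has 3 consonants (> 2) → illicit
[mwu.nru] — σ1 onset /mw/ (3→5 rises), coda /∅/ ok; σ2 onset /nr/ (3→4 rises), coda /∅/ ok → licit
[vwo] — σ1 onset /vw/ (2→5 rises), coda /∅/ ok → licit
[rwim] — σ1 onset /rw/ (4→5 rises), coda /m/ ok → licit
[vjo.smi] — σ1 onset /vj/ (2→5 rises), coda /∅/ ok; σ2 onset /sm/ (2→3 rises), coda /∅/ ok → licit

[vmi], [we], [mwu.nru], [vwo], [rwim], [vjo.smi]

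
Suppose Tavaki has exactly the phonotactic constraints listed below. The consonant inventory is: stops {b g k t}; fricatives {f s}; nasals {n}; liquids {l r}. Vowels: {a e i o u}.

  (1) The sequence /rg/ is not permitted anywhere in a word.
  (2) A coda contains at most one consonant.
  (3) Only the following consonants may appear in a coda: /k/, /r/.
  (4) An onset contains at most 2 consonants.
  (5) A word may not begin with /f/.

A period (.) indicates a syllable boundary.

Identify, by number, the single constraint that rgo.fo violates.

rgo.fo: contains banned sequence /rg/.
This is a violation of constraint 1: "The sequence /rg/ is not permitted anywhere in a word."
The remaining constraints (2, 3, 4, 5) are satisfied.

1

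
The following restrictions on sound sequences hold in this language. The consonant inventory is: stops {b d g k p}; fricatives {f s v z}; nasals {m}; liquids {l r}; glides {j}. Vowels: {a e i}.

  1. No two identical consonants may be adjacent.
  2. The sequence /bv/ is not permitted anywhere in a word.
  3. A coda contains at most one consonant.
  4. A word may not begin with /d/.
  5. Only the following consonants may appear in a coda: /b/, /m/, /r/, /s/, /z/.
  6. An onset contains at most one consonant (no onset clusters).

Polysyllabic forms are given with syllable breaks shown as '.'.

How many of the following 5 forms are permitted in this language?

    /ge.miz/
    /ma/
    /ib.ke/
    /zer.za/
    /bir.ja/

5

/ge.miz/ — σ1 onset /g/, coda /∅/ ok; σ2 onset /m/, coda /z/ ok → permitted
/ma/ — σ1 onset /m/, coda /∅/ ok → permitted
/ib.ke/ — σ1 onset /∅/, coda /b/ ok; σ2 onset /k/, coda /∅/ ok → permitted
/zer.za/ — σ1 onset /z/, coda /r/ ok; σ2 onset /z/, coda /∅/ ok → permitted
/bir.ja/ — σ1 onset /b/, coda /r/ ok; σ2 onset /j/, coda /∅/ ok → permitted
Permitted: /ge.miz/, /ma/, /ib.ke/, /zer.za/, /bir.ja/ → 5.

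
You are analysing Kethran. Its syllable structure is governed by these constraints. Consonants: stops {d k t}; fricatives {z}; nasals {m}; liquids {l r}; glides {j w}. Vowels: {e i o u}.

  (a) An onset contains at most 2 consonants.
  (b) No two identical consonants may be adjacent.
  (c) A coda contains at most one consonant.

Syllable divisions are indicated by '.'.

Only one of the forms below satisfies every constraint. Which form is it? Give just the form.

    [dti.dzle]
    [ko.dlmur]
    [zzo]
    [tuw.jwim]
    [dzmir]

[dti.dzle] — violates constraint (a): syllable 2 onset /dzl/ has 3 consonants (> 2) → phonotactically illegal
[ko.dlmur] — violates constraint (a): syllable 2 onset /dlm/ has 3 consonants (> 2) → phonotactically illegal
[zzo] — violates constraint (b): adjacent identical consonants /zz/ → phonotactically illegal
[tuw.jwim] — σ1 onset /t/, coda /w/ ok; σ2 onset /jw/ (2C), coda /m/ ok → phonotactically legal
[dzmir] — violates constraint (a): syllable 1 onset /dzm/ has 3 consonants (> 2) → phonotactically illegal

[tuw.jwim]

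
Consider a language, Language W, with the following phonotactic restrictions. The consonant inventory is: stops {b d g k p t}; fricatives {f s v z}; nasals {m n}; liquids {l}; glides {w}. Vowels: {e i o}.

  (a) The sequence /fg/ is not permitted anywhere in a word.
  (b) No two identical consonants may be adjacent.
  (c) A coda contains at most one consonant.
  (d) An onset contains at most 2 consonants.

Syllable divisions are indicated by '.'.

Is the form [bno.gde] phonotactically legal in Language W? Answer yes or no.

[bno.gde] — σ1 onset /bn/ (2C), coda /∅/ ok; σ2 onset /gd/ (2C), coda /∅/ ok → phonotactically legal

yes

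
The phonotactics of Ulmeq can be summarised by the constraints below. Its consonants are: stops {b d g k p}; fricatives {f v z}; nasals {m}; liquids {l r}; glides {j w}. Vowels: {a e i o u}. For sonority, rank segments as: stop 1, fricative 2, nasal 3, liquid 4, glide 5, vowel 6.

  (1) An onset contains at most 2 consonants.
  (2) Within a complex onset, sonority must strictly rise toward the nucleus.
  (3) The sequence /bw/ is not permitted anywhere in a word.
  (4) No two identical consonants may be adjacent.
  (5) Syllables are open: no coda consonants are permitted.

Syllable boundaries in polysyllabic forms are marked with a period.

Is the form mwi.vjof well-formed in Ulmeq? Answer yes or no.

mwi.vjof — violates constraint 5: syllable 2 coda /f/ has 1 consonant (> 0) → ill-formed

no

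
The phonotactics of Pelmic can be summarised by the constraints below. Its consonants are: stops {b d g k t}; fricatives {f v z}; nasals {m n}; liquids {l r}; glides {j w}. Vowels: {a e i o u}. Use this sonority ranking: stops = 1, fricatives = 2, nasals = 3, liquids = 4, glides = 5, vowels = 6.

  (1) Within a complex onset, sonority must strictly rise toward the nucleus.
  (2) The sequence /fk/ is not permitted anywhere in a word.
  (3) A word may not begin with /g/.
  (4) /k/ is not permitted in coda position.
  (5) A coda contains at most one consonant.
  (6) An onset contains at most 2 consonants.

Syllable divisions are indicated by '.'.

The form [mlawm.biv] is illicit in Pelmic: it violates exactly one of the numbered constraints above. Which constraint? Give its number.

[mlawm.biv]: syllable 1 coda /wm/ has 2 consonants (> 1).
This is a violation of constraint 5: "A coda contains at most one consonant."
The remaining constraints (1, 2, 3, 4, 6) are satisfied.

5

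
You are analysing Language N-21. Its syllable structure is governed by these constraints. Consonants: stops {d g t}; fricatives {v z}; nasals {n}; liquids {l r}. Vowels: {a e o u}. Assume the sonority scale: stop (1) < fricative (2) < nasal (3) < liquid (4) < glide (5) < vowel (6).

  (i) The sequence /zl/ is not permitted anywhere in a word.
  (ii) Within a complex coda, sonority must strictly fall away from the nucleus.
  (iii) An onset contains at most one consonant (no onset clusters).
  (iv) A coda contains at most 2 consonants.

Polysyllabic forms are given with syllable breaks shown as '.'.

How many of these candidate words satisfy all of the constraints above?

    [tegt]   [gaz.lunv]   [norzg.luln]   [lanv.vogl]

[tegt] — violates constraint (ii): syllable 1 coda /gt/: /g/ (stop, 1) → /t/ (stop, 1) does not fall → illicit
[gaz.lunv] — violates constraint (i): contains banned sequence /zl/ → illicit
[norzg.luln] — violates constraint (iv): syllable 1 coda /rzg/ has 3 consonants (> 2) → illicit
[lanv.vogl] — violates constraint (ii): syllable 2 coda /gl/: /g/ (stop, 1) → /l/ (liquid, 4) does not fall → illicit
No form is licit → 0.

0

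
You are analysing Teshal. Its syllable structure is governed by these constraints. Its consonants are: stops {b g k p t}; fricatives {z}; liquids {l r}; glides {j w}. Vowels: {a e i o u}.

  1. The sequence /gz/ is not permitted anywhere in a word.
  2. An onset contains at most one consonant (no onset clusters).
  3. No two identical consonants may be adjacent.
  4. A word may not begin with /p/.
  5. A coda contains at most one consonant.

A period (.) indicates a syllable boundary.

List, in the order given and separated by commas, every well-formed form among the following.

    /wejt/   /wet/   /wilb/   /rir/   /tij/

/wejt/ — violates constraint 5: syllable 1 coda /jt/ has 2 consonants (> 1) → ill-formed
/wet/ — σ1 onset /w/, coda /t/ ok → well-formed
/wilb/ — violates constraint 5: syllable 1 coda /lb/ has 2 consonants (> 1) → ill-formed
/rir/ — σ1 onset /r/, coda /r/ ok → well-formed
/tij/ — σ1 onset /t/, coda /j/ ok → well-formed

/wet/, /rir/, /tij/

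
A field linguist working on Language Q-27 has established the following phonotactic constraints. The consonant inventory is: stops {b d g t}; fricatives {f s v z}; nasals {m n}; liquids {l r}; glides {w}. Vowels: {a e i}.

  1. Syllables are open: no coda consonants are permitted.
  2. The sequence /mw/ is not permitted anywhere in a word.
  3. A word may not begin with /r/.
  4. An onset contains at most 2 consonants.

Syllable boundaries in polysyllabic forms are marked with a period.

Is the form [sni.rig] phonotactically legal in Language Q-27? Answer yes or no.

no

[sni.rig] — violates constraint 1: syllable 2 coda /g/ has 1 consonant (> 0) → phonotactically illegal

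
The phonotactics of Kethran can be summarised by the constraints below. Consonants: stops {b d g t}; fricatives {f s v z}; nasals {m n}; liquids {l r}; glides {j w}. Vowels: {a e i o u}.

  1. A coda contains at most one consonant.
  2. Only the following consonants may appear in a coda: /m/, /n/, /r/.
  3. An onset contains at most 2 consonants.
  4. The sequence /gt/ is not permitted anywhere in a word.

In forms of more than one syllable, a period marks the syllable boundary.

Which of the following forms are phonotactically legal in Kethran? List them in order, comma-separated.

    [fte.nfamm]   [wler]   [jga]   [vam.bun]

[fte.nfamm] — violates constraint 1: syllable 2 coda /mm/ has 2 consonants (> 1) → phonotactically illegal
[wler] — σ1 onset /wl/ (2C), coda /r/ ok → phonotactically legal
[jga] — σ1 onset /jg/ (2C), coda /∅/ ok → phonotactically legal
[vam.bun] — σ1 onset /v/, coda /m/ ok; σ2 onset /b/, coda /n/ ok → phonotactically legal

[wler], [jga], [vam.bun]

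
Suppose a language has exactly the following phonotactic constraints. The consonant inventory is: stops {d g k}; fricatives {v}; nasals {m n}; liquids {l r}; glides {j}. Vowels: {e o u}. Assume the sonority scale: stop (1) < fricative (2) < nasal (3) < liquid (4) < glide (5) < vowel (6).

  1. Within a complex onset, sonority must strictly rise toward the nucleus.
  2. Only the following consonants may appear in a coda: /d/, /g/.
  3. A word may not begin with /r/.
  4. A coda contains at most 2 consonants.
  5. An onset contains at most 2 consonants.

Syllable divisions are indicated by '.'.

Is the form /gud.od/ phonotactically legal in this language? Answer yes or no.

/gud.od/ — σ1 onset /g/, coda /d/ ok; σ2 onset /∅/, coda /d/ ok → phonotactically legal

yes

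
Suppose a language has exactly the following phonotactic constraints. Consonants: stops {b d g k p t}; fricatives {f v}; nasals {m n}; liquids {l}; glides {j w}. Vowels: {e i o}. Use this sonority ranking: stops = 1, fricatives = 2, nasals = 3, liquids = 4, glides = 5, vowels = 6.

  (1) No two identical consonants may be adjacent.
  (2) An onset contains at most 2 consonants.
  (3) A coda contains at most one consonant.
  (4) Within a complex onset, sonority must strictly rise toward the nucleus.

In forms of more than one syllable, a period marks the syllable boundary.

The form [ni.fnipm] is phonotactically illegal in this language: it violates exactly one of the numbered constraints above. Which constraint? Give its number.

[ni.fnipm]: syllable 2 coda /pm/ has 2 consonants (> 1).
This is a violation of constraint 3: "A coda contains at most one consonant."
The remaining constraints (1, 2, 4) are satisfied.

3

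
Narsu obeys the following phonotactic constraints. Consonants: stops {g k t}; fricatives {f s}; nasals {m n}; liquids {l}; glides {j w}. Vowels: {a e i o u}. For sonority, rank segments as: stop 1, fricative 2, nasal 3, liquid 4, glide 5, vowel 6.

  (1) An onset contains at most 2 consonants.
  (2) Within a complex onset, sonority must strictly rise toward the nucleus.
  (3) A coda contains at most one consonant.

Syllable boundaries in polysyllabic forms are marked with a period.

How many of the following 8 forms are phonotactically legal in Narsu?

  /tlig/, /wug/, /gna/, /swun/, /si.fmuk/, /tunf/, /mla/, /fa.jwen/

6

/tlig/ — σ1 onset /tl/ (1→4 rises), coda /g/ ok → phonotactically legal
/wug/ — σ1 onset /w/, coda /g/ ok → phonotactically legal
/gna/ — σ1 onset /gn/ (1→3 rises), coda /∅/ ok → phonotactically legal
/swun/ — σ1 onset /sw/ (2→5 rises), coda /n/ ok → phonotactically legal
/si.fmuk/ — σ1 onset /s/, coda /∅/ ok; σ2 onset /fm/ (2→3 rises), coda /k/ ok → phonotactically legal
/tunf/ — violates constraint 3: syllable 1 coda /nf/ has 2 consonants (> 1) → phonotactically illegal
/mla/ — σ1 onset /ml/ (3→4 rises), coda /∅/ ok → phonotactically legal
/fa.jwen/ — violates constraint 2: syllable 2 onset /jw/: /j/ (glide, 5) → /w/ (glide, 5) does not rise → phonotactically illegal
Phonotactically legal: /tlig/, /wug/, /gna/, /swun/, /si.fmuk/, /mla/ → 6.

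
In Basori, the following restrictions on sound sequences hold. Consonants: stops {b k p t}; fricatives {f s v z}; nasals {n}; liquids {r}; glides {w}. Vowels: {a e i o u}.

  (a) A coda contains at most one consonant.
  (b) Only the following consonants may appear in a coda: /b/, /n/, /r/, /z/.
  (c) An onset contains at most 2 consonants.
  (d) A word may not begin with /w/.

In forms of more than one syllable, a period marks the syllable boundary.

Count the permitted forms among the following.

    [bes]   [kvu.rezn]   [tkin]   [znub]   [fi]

3

[bes] — violates constraint (b): syllable 1 coda contains /s/, which is not a licensed coda consonant → not permitted
[kvu.rezn] — violates constraint (a): syllable 2 coda /zn/ has 2 consonants (> 1) → not permitted
[tkin] — σ1 onset /tk/ (2C), coda /n/ ok → permitted
[znub] — σ1 onset /zn/ (2C), coda /b/ ok → permitted
[fi] — σ1 onset /f/, coda /∅/ ok → permitted
Permitted: [tkin], [znub], [fi] → 3.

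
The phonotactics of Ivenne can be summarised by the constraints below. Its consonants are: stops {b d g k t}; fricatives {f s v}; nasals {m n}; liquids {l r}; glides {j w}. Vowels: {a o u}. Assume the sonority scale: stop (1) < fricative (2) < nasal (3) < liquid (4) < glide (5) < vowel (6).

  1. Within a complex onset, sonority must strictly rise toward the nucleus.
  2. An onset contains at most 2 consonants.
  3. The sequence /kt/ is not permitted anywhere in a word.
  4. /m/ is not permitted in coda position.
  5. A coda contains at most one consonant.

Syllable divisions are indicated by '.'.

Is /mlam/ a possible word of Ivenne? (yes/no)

/mlam/ — violates constraint 4: syllable 1 coda contains /m/ → phonotactically illegal

no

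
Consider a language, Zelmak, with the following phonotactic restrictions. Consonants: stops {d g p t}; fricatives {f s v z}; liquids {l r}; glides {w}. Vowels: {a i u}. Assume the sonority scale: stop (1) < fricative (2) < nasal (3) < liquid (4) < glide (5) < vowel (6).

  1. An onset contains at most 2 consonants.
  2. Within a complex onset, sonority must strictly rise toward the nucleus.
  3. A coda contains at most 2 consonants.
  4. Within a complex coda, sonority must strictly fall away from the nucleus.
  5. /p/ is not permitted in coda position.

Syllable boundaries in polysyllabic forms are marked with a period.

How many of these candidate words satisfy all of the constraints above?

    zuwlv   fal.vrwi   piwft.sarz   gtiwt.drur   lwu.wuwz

1

zuwlv — violates constraint 3: syllable 1 coda /wlv/ has 3 consonants (> 2) → phonotactically illegal
fal.vrwi — violates constraint 1: syllable 2 onset /vrw/ has 3 consonants (> 2) → phonotactically illegal
piwft.sarz — violates constraint 3: syllable 1 coda /wft/ has 3 consonants (> 2) → phonotactically illegal
gtiwt.drur — violates constraint 2: syllable 1 onset /gt/: /g/ (stop, 1) → /t/ (stop, 1) does not rise → phonotactically illegal
lwu.wuwz — σ1 onset /lw/ (4→5 rises), coda /∅/ ok; σ2 onset /w/, coda /wz/ (5→2 falls) ok → phonotactically legal
Phonotactically legal: lwu.wuwz → 1.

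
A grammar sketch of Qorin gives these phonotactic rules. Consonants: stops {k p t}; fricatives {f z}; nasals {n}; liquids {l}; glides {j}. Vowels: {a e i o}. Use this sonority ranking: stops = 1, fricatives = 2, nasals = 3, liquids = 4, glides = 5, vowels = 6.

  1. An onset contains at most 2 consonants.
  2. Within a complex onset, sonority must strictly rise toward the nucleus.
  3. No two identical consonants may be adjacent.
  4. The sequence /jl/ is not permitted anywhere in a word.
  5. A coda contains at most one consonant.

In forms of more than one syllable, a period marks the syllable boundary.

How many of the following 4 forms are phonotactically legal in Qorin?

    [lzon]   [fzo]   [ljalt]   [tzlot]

0

[lzon] — violates constraint 2: syllable 1 onset /lz/: /l/ (liquid, 4) → /z/ (fricative, 2) does not rise → phonotactically illegal
[fzo] — violates constraint 2: syllable 1 onset /fz/: /f/ (fricative, 2) → /z/ (fricative, 2) does not rise → phonotactically illegal
[ljalt] — violates constraint 5: syllable 1 coda /lt/ has 2 consonants (> 1) → phonotactically illegal
[tzlot] — violates constraint 1: syllable 1 onset /tzl/ has 3 consonants (> 2) → phonotactically illegal
No form is phonotactically legal → 0.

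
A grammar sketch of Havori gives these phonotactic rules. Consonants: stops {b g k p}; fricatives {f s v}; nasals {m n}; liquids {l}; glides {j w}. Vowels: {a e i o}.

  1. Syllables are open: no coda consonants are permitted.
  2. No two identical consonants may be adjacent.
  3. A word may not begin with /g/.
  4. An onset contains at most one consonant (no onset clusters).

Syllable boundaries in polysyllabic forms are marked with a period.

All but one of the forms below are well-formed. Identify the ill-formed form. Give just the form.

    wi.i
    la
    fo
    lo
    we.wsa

we.wsa

wi.i — σ1 onset /w/, coda /∅/ ok; σ2 onset /∅/, coda /∅/ ok → well-formed
la — σ1 onset /l/, coda /∅/ ok → well-formed
fo — σ1 onset /f/, coda /∅/ ok → well-formed
lo — σ1 onset /l/, coda /∅/ ok → well-formed
we.wsa — violates constraint 4: syllable 2 onset /ws/ has 2 consonants (> 1) → ill-formed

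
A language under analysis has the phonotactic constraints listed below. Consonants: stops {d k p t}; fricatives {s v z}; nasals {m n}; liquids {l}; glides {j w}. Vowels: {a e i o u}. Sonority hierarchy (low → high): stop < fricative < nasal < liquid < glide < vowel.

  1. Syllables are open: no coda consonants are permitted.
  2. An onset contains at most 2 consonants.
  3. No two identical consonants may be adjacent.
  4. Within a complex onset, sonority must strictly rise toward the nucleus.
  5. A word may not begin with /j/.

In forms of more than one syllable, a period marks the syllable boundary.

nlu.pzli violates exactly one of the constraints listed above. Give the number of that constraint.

nlu.pzli: syllable 2 onset /pzl/ has 3 consonants (> 2).
This is a violation of constraint 2: "An onset contains at most 2 consonants."
The remaining constraints (1, 3, 4, 5) are satisfied.

2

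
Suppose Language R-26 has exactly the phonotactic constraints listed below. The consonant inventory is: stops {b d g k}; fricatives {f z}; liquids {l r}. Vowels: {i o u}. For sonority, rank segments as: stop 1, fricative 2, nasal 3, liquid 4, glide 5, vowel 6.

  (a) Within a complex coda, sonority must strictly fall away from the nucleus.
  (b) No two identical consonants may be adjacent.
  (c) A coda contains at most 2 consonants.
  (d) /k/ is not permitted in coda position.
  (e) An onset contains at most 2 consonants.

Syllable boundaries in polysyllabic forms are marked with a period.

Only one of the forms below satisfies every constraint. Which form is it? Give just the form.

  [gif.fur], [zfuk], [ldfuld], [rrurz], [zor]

[gif.fur] — violates constraint (b): adjacent identical consonants /ff/ → phonotactically illegal
[zfuk] — violates constraint (d): syllable 1 coda contains /k/ → phonotactically illegal
[ldfuld] — violates constraint (e): syllable 1 onset /ldf/ has 3 consonants (> 2) → phonotactically illegal
[rrurz] — violates constraint (b): adjacent identical consonants /rr/ → phonotactically illegal
[zor] — σ1 onset /z/, coda /r/ ok → phonotactically legal

[zor]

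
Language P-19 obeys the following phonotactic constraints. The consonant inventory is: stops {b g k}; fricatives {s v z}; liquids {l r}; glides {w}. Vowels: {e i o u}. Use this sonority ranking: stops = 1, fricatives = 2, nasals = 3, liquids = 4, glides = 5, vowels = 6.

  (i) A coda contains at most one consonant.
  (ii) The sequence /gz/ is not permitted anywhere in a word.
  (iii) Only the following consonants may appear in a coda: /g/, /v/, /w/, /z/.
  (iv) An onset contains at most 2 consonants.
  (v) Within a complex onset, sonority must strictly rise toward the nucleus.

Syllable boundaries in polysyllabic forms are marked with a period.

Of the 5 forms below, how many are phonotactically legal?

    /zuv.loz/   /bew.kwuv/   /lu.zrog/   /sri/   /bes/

/zuv.loz/ — σ1 onset /z/, coda /v/ ok; σ2 onset /l/, coda /z/ ok → phonotactically legal
/bew.kwuv/ — σ1 onset /b/, coda /w/ ok; σ2 onset /kw/ (1→5 rises), coda /v/ ok → phonotactically legal
/lu.zrog/ — σ1 onset /l/, coda /∅/ ok; σ2 onset /zr/ (2→4 rises), coda /g/ ok → phonotactically legal
/sri/ — σ1 onset /sr/ (2→4 rises), coda /∅/ ok → phonotactically legal
/bes/ — violates constraint (iii): syllable 1 coda contains /s/, which is not a licensed coda consonant → phonotactically illegal
Phonotactically legal: /zuv.loz/, /bew.kwuv/, /lu.zrog/, /sri/ → 4.

4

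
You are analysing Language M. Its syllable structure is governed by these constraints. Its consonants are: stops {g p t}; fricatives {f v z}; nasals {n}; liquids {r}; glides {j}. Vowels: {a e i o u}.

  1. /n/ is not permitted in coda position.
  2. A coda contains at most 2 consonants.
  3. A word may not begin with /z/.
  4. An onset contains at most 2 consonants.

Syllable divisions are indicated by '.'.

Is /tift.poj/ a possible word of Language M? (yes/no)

/tift.poj/ — σ1 onset /t/, coda /ft/ (2C) ok; σ2 onset /p/, coda /j/ ok → licit

yes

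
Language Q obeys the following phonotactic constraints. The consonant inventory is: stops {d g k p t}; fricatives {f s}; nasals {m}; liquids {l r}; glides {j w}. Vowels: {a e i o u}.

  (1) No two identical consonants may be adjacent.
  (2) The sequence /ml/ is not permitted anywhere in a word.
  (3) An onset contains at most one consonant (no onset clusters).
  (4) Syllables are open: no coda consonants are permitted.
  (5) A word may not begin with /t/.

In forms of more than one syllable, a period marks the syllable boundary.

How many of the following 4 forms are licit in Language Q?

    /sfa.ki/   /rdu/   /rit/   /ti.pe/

/sfa.ki/ — violates constraint 3: syllable 1 onset /sf/ has 2 consonants (> 1) → illicit
/rdu/ — violates constraint 3: syllable 1 onset /rd/ has 2 consonants (> 1) → illicit
/rit/ — violates constraint 4: syllable 1 coda /t/ has 1 consonant (> 0) → illicit
/ti.pe/ — violates constraint 5: word begins with /t/ → illicit
No form is licit → 0.

0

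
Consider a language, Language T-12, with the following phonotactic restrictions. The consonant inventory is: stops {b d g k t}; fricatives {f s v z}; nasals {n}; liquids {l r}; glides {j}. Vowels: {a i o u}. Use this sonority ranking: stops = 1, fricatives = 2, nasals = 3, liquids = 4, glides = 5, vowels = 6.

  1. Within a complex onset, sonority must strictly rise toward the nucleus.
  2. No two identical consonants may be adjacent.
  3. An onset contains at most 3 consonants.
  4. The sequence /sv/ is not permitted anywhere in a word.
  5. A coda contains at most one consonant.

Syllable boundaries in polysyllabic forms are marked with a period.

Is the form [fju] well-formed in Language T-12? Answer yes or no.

[fju] — σ1 onset /fj/ (2→5 rises), coda /∅/ ok → well-formed

yes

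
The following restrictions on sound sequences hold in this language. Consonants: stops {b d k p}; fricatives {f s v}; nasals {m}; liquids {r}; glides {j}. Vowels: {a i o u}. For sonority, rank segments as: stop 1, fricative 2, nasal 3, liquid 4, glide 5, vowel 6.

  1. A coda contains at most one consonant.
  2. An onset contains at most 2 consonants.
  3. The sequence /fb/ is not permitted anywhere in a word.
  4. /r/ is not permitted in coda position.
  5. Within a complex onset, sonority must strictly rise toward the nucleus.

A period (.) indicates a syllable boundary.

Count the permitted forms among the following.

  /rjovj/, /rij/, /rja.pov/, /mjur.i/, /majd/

2

/rjovj/ — violates constraint 1: syllable 1 coda /vj/ has 2 consonants (> 1) → not permitted
/rij/ — σ1 onset /r/, coda /j/ ok → permitted
/rja.pov/ — σ1 onset /rj/ (4→5 rises), coda /∅/ ok; σ2 onset /p/, coda /v/ ok → permitted
/mjur.i/ — violates constraint 4: syllable 1 coda contains /r/ → not permitted
/majd/ — violates constraint 1: syllable 1 coda /jd/ has 2 consonants (> 1) → not permitted
Permitted: /rij/, /rja.pov/ → 2.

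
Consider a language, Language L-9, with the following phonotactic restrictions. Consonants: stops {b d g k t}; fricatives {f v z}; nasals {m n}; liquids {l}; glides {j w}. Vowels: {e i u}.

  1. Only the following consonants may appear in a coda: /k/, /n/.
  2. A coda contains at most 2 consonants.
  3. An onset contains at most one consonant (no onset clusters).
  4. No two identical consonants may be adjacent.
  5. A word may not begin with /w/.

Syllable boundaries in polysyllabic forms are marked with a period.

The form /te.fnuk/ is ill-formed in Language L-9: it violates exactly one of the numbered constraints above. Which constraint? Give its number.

/te.fnuk/: syllable 2 onset /fn/ has 2 consonants (> 1).
This is a violation of constraint 3: "An onset contains at most one consonant (no onset clusters)."
The remaining constraints (1, 2, 4, 5) are satisfied.

3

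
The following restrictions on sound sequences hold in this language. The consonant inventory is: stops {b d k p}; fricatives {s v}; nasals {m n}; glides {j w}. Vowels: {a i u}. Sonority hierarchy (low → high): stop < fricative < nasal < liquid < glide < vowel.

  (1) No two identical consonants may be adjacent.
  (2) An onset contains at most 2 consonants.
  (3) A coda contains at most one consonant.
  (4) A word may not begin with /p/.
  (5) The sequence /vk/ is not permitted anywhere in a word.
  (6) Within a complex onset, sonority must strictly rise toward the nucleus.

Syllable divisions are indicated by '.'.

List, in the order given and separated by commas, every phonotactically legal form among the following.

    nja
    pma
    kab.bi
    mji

nja — σ1 onset /nj/ (3→5 rises), coda /∅/ ok → phonotactically legal
pma — violates constraint 4: word begins with /p/ → phonotactically illegal
kab.bi — violates constraint 1: adjacent identical consonants /bb/ → phonotactically illegal
mji — σ1 onset /mj/ (3→5 rises), coda /∅/ ok → phonotactically legal

nja, mji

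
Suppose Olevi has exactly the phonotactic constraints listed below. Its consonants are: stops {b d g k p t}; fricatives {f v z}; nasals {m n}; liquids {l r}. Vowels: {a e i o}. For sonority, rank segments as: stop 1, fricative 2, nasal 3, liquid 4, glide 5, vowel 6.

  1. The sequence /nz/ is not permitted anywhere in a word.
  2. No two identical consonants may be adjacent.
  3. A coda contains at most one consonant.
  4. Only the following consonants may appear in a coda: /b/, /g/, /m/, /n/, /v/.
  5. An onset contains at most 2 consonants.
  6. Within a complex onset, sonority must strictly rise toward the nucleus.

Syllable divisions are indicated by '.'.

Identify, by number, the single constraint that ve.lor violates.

ve.lor: syllable 2 coda contains /r/, which is not a licensed coda consonant.
This is a violation of constraint 4: "Only the following consonants may appear in a coda: /b/, /g/, /m/, /n/, /v/."
The remaining constraints (1, 2, 3, 5, 6) are satisfied.

4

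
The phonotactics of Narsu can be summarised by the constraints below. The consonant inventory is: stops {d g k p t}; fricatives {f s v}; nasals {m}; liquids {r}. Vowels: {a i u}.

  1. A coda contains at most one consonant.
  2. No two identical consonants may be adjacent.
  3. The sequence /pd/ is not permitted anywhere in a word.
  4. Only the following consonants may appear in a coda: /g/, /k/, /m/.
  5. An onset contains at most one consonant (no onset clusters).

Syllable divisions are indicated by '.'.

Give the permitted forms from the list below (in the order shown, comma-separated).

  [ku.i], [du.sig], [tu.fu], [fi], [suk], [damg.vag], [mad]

[ku.i] — σ1 onset /k/, coda /∅/ ok; σ2 onset /∅/, coda /∅/ ok → permitted
[du.sig] — σ1 onset /d/, coda /∅/ ok; σ2 onset /s/, coda /g/ ok → permitted
[tu.fu] — σ1 onset /t/, coda /∅/ ok; σ2 onset /f/, coda /∅/ ok → permitted
[fi] — σ1 onset /f/, coda /∅/ ok → permitted
[suk] — σ1 onset /s/, coda /k/ ok → permitted
[damg.vag] — violates constraint 1: syllable 1 coda /mg/ has 2 consonants (> 1) → not permitted
[mad] — violates constraint 4: syllable 1 coda contains /d/, which is not a licensed coda consonant → not permitted

[ku.i], [du.sig], [tu.fu], [fi], [suk]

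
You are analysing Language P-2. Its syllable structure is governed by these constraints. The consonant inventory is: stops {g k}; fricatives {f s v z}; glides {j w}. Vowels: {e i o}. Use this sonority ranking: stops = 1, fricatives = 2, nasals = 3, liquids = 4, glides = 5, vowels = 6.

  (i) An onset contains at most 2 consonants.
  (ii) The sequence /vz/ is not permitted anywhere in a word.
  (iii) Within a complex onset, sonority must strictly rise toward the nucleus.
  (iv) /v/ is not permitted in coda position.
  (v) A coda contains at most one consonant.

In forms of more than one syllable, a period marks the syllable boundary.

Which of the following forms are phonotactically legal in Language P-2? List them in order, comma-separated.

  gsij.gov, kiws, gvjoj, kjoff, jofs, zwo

gsij.gov — violates constraint (iv): syllable 2 coda contains /v/ → phonotactically illegal
kiws — violates constraint (v): syllable 1 coda /ws/ has 2 consonants (> 1) → phonotactically illegal
gvjoj — violates constraint (i): syllable 1 onset /gvj/ has 3 consonants (> 2) → phonotactically illegal
kjoff — violates constraint (v): syllable 1 coda /ff/ has 2 consonants (> 1) → phonotactically illegal
jofs — violates constraint (v): syllable 1 coda /fs/ has 2 consonants (> 1) → phonotactically illegal
zwo — σ1 onset /zw/ (2→5 rises), coda /∅/ ok → phonotactically legal

zwo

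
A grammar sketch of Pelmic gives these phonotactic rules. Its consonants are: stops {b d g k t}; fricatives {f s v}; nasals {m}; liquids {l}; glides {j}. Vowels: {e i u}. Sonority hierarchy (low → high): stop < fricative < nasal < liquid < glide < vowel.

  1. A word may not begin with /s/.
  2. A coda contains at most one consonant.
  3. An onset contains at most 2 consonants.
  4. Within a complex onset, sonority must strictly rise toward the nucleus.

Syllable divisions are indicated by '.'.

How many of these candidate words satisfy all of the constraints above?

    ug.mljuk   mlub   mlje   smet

ug.mljuk — violates constraint 3: syllable 2 onset /mlj/ has 3 consonants (> 2) → ill-formed
mlub — σ1 onset /ml/ (3→4 rises), coda /b/ ok → well-formed
mlje — violates constraint 3: syllable 1 onset /mlj/ has 3 consonants (> 2) → ill-formed
smet — violates constraint 1: word begins with /s/ → ill-formed
Well-formed: mlub → 1.

1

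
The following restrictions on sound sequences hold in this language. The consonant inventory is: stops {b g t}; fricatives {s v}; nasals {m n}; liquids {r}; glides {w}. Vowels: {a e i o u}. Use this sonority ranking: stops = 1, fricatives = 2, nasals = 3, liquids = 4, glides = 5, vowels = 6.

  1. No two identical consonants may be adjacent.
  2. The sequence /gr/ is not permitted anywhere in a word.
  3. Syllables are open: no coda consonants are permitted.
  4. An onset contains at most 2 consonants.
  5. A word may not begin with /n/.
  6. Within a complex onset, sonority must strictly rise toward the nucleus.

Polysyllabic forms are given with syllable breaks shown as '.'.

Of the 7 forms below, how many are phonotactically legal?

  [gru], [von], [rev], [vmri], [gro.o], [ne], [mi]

[gru] — violates constraint 2: contains banned sequence /gr/ → phonotactically illegal
[von] — violates constraint 3: syllable 1 coda /n/ has 1 consonant (> 0) → phonotactically illegal
[rev] — violates constraint 3: syllable 1 coda /v/ has 1 consonant (> 0) → phonotactically illegal
[vmri] — violates constraint 4: syllable 1 onset /vmr/ has 3 consonants (> 2) → phonotactically illegal
[gro.o] — violates constraint 2: contains banned sequence /gr/ → phonotactically illegal
[ne] — violates constraint 5: word begins with /n/ → phonotactically illegal
[mi] — σ1 onset /m/, coda /∅/ ok → phonotactically legal
Phonotactically legal: [mi] → 1.

1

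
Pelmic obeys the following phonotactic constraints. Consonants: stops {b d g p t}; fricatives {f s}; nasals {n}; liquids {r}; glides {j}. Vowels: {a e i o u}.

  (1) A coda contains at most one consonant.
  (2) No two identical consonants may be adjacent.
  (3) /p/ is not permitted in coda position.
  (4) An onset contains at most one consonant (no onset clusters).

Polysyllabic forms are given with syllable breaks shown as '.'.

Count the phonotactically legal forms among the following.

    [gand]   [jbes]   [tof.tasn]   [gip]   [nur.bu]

[gand] — violates constraint 1: syllable 1 coda /nd/ has 2 consonants (> 1) → phonotactically illegal
[jbes] — violates constraint 4: syllable 1 onset /jb/ has 2 consonants (> 1) → phonotactically illegal
[tof.tasn] — violates constraint 1: syllable 2 coda /sn/ has 2 consonants (> 1) → phonotactically illegal
[gip] — violates constraint 3: syllable 1 coda contains /p/ → phonotactically illegal
[nur.bu] — σ1 onset /n/, coda /r/ ok; σ2 onset /b/, coda /∅/ ok → phonotactically legal
Phonotactically legal: [nur.bu] → 1.

1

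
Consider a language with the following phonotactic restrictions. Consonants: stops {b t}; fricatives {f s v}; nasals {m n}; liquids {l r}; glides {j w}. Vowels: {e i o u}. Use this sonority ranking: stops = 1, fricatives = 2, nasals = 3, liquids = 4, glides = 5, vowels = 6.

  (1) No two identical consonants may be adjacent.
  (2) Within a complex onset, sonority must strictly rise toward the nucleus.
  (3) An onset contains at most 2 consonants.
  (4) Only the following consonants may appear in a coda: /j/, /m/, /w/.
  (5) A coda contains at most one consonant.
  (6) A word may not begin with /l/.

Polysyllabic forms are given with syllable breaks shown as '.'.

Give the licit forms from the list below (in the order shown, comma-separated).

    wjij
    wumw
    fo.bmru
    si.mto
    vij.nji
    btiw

wjij — violates constraint 2: syllable 1 onset /wj/: /w/ (glide, 5) → /j/ (glide, 5) does not rise → illicit
wumw — violates constraint 5: syllable 1 coda /mw/ has 2 consonants (> 1) → illicit
fo.bmru — violates constraint 3: syllable 2 onset /bmr/ has 3 consonants (> 2) → illicit
si.mto — violates constraint 2: syllable 2 onset /mt/: /m/ (nasal, 3) → /t/ (stop, 1) does not rise → illicit
vij.nji — σ1 onset /v/, coda /j/ ok; σ2 onset /nj/ (3→5 rises), coda /∅/ ok → licit
btiw — violates constraint 2: syllable 1 onset /bt/: /b/ (stop, 1) → /t/ (stop, 1) does not rise → illicit

vij.nji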